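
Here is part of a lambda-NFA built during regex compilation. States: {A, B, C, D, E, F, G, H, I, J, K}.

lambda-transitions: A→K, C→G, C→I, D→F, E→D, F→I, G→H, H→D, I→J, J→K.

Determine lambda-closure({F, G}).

Start with {F, G}.
From F via lambda: add I.
From G via lambda: add H.
From H via lambda: add D.
From I via lambda: add J.
From J via lambda: add K.
No new states can be added; the closed set is {D, F, G, H, I, J, K}.

{D, F, G, H, I, J, K}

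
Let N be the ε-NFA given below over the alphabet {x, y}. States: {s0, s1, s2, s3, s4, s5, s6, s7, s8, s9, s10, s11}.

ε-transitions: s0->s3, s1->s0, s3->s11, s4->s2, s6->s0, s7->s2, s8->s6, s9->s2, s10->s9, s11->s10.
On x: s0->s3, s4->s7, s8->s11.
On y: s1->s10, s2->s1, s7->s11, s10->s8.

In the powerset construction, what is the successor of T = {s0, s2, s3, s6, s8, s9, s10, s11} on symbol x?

{s2, s3, s9, s10, s11}

s0 on x → {s3}.
s8 on x → {s11}.
No x-transition from s2, s3, s6, s9, s10, s11.
Union after reading x: {s3, s11}.
Now take the ε-closure:
From s11 via ε: add s10.
From s10 via ε: add s9.
From s9 via ε: add s2.
No new states can be added; the closed set is {s2, s3, s9, s10, s11}.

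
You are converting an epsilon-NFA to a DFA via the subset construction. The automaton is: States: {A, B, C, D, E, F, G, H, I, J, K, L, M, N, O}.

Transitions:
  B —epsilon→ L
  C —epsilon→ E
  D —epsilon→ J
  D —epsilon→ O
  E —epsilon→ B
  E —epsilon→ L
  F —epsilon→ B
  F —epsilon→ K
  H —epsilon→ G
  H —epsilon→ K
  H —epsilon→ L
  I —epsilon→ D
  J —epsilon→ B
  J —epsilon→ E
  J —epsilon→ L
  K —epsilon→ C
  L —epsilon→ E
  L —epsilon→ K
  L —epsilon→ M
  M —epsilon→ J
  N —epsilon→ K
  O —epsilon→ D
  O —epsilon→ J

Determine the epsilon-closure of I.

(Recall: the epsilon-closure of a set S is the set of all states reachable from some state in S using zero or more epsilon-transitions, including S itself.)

Start with {I}.
From I via epsilon: add D.
From D via epsilon: add J, O.
From J via epsilon: add B, E, L.
From L via epsilon: add K, M.
From K via epsilon: add C.
No new states can be added; the closed set is {B, C, D, E, I, J, K, L, M, O}.

{B, C, D, E, I, J, K, L, M, O}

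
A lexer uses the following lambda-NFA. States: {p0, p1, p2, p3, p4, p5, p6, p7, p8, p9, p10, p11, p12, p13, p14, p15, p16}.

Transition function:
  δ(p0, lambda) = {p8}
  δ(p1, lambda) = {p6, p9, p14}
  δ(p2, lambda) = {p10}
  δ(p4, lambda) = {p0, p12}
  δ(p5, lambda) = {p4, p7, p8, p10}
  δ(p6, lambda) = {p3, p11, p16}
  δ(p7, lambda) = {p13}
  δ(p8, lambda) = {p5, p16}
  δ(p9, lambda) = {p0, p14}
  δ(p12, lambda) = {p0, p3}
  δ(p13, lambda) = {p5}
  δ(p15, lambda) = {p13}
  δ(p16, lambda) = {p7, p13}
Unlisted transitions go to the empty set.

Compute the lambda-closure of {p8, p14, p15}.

{p0, p3, p4, p5, p7, p8, p10, p12, p13, p14, p15, p16}

Start with {p8, p14, p15}.
From p8 via lambda: add p5, p16.
From p15 via lambda: add p13.
From p5 via lambda: add p4, p7, p10.
From p4 via lambda: add p0, p12.
From p12 via lambda: add p3.
No new states can be added; the closed set is {p0, p3, p4, p5, p7, p8, p10, p12, p13, p14, p15, p16}.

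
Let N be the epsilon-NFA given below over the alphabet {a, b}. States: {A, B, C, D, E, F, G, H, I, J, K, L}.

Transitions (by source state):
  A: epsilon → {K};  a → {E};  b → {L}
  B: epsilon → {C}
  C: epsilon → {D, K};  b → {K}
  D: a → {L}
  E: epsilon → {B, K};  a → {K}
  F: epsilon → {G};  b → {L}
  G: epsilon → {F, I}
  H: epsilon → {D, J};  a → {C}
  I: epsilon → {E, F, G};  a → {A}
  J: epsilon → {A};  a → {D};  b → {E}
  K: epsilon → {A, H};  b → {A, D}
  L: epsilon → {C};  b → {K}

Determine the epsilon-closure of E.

Start with {E}.
From E via epsilon: add B, K.
From B via epsilon: add C.
From K via epsilon: add A, H.
From C via epsilon: add D.
From H via epsilon: add J.
No new states can be added; the closed set is {A, B, C, D, E, H, J, K}.

{A, B, C, D, E, H, J, K}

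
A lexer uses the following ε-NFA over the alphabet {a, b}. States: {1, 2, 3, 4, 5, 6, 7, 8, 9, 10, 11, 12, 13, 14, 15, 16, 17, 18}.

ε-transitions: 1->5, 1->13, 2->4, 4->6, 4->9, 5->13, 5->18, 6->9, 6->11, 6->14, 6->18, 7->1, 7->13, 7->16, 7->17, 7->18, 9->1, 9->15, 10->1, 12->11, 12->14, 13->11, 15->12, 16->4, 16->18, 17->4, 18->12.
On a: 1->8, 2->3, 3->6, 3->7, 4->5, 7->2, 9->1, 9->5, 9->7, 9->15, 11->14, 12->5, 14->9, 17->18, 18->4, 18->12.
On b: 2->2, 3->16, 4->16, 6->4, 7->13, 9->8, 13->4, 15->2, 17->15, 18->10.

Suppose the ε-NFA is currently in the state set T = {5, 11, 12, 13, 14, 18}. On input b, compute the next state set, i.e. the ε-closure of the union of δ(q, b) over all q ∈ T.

{1, 4, 5, 6, 9, 10, 11, 12, 13, 14, 15, 18}

13 on b → {4}.
18 on b → {10}.
No b-transition from 5, 11, 12, 14.
Union after reading b: {4, 10}.
Now take the ε-closure:
From 4 via ε: add 6, 9.
From 10 via ε: add 1.
From 1 via ε: add 5, 13.
From 6 via ε: add 11, 14, 18.
From 9 via ε: add 15.
From 15 via ε: add 12.
No new states can be added; the closed set is {1, 4, 5, 6, 9, 10, 11, 12, 13, 14, 15, 18}.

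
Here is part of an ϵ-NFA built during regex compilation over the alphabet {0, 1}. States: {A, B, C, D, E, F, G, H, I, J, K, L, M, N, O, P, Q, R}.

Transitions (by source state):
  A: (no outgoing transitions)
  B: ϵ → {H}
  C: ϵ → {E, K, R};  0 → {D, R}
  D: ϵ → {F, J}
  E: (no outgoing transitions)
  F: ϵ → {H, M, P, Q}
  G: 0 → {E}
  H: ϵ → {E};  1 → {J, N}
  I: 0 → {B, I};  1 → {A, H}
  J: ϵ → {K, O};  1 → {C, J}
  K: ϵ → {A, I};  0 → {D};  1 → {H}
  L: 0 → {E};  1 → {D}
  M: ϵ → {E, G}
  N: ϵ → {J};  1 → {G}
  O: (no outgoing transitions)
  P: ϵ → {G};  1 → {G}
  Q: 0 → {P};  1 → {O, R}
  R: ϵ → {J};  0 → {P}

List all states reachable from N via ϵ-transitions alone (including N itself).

Start with {N}.
From N via ϵ: add J.
From J via ϵ: add K, O.
From K via ϵ: add A, I.
No new states can be added; the closed set is {A, I, J, K, N, O}.

{A, I, J, K, N, O}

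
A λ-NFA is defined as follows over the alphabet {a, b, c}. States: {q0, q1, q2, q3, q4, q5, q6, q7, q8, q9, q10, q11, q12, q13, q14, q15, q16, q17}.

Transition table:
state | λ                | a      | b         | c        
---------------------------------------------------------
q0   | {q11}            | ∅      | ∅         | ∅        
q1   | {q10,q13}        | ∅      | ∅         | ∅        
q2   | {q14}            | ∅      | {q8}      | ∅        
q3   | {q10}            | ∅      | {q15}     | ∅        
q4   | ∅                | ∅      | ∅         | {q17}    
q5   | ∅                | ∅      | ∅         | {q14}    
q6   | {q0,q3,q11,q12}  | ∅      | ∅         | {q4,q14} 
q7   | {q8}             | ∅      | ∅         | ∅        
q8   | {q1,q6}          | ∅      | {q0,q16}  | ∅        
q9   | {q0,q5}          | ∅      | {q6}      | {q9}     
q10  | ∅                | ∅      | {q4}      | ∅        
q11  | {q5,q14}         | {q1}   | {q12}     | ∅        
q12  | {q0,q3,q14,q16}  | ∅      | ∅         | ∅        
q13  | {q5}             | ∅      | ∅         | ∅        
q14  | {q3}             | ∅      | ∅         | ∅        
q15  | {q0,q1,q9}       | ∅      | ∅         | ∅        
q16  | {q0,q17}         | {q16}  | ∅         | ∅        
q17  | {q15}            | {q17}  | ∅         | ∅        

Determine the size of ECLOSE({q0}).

6

Start with {q0}.
From q0 via λ: add q11.
From q11 via λ: add q5, q14.
From q14 via λ: add q3.
From q3 via λ: add q10.
λ-closure = {q0, q3, q5, q10, q11, q14}, which has 6 states.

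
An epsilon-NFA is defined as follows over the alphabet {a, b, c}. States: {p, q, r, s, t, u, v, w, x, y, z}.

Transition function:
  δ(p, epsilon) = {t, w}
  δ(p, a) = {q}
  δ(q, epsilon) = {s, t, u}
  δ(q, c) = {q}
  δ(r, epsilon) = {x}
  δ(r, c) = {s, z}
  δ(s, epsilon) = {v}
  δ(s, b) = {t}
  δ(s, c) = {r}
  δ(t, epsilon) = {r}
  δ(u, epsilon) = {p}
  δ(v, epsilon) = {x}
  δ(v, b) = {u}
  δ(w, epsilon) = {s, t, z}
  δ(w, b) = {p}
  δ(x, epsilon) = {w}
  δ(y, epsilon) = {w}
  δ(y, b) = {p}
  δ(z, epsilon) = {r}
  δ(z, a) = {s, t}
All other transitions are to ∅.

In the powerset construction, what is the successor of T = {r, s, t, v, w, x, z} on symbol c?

{r, s, t, v, w, x, z}

r on c → {s, z}.
s on c → {r}.
No c-transition from t, v, w, x, z.
Union after reading c: {r, s, z}.
Now take the epsilon-closure:
From r via epsilon: add x.
From s via epsilon: add v.
From x via epsilon: add w.
From w via epsilon: add t.
No new states can be added; the closed set is {r, s, t, v, w, x, z}.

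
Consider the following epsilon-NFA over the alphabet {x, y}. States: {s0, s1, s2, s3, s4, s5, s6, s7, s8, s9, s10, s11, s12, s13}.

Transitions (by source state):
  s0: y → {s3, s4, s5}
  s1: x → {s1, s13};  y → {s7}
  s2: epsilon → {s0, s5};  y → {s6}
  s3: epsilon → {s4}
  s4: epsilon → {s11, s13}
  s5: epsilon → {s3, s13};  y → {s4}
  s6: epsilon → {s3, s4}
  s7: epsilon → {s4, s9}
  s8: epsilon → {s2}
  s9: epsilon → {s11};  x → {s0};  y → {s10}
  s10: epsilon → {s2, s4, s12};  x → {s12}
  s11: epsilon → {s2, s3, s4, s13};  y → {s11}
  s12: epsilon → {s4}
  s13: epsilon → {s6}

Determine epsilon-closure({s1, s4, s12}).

Start with {s1, s4, s12}.
From s4 via epsilon: add s11, s13.
From s11 via epsilon: add s2, s3.
From s13 via epsilon: add s6.
From s2 via epsilon: add s0, s5.
No new states can be added; the closed set is {s0, s1, s2, s3, s4, s5, s6, s11, s12, s13}.

{s0, s1, s2, s3, s4, s5, s6, s11, s12, s13}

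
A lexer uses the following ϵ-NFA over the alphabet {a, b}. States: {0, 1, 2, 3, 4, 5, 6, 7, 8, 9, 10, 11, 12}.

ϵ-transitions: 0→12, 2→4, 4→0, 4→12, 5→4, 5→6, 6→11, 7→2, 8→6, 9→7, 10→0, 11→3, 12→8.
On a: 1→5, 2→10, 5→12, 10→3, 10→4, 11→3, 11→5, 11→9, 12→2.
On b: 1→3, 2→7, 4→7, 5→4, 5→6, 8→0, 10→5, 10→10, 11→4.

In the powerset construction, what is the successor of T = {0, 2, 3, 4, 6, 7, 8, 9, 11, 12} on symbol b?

2 on b → {7}.
4 on b → {7}.
8 on b → {0}.
11 on b → {4}.
No b-transition from 0, 3, 6, 7, 9, 12.
Union after reading b: {0, 4, 7}.
Now take the ϵ-closure:
From 0 via ϵ: add 12.
From 7 via ϵ: add 2.
From 12 via ϵ: add 8.
From 8 via ϵ: add 6.
From 6 via ϵ: add 11.
From 11 via ϵ: add 3.
No new states can be added; the closed set is {0, 2, 3, 4, 6, 7, 8, 11, 12}.

{0, 2, 3, 4, 6, 7, 8, 11, 12}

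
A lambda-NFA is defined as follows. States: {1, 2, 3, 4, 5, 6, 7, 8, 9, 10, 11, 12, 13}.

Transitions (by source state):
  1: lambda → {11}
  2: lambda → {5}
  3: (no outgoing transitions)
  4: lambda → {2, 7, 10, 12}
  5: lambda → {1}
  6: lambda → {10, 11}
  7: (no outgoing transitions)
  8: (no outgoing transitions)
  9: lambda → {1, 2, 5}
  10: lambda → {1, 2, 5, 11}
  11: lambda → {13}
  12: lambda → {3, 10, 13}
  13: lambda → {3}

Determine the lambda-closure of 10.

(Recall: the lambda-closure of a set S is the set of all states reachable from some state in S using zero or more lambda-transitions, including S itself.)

{1, 2, 3, 5, 10, 11, 13}

Start with {10}.
From 10 via lambda: add 1, 2, 5, 11.
From 11 via lambda: add 13.
From 13 via lambda: add 3.
No new states can be added; the closed set is {1, 2, 3, 5, 10, 11, 13}.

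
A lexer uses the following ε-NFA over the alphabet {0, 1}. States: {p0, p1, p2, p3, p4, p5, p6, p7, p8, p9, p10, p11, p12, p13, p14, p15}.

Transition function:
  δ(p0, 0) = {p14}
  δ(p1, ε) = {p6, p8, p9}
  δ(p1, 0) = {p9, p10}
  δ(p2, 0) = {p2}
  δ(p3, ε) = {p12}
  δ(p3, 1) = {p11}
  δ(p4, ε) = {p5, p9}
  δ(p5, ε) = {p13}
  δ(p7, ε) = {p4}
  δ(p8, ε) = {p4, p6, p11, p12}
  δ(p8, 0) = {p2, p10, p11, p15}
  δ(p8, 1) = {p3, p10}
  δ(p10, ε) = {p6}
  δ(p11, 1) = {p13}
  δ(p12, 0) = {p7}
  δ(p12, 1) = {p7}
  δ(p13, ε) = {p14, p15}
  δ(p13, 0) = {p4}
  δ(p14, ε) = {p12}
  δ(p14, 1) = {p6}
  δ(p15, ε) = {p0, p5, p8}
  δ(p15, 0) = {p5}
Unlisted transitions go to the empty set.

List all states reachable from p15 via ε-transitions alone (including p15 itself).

{p0, p4, p5, p6, p8, p9, p11, p12, p13, p14, p15}

Start with {p15}.
From p15 via ε: add p0, p5, p8.
From p5 via ε: add p13.
From p8 via ε: add p4, p6, p11, p12.
From p4 via ε: add p9.
From p13 via ε: add p14.
No new states can be added; the closed set is {p0, p4, p5, p6, p8, p9, p11, p12, p13, p14, p15}.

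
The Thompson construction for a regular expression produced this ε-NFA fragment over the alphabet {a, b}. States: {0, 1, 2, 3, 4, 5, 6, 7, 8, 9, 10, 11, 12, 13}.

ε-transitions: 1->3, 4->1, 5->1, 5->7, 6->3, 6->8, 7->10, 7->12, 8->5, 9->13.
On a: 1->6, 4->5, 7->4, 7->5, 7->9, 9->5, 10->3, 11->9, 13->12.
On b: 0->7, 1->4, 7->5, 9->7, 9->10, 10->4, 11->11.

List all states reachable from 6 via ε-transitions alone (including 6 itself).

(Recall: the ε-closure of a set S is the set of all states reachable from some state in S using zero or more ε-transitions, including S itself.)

Start with {6}.
From 6 via ε: add 3, 8.
From 8 via ε: add 5.
From 5 via ε: add 1, 7.
From 7 via ε: add 10, 12.
No new states can be added; the closed set is {1, 3, 5, 6, 7, 8, 10, 12}.

{1, 3, 5, 6, 7, 8, 10, 12}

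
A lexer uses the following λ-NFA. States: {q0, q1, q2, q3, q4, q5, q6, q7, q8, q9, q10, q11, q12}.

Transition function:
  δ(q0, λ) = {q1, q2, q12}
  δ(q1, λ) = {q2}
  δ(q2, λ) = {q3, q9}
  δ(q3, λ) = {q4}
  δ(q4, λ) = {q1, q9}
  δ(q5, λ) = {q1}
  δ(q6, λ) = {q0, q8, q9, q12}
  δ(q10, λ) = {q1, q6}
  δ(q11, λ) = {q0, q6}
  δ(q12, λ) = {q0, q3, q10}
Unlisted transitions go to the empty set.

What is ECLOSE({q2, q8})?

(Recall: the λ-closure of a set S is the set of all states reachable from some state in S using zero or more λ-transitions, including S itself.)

Start with {q2, q8}.
From q2 via λ: add q3, q9.
From q3 via λ: add q4.
From q4 via λ: add q1.
No new states can be added; the closed set is {q1, q2, q3, q4, q8, q9}.

{q1, q2, q3, q4, q8, q9}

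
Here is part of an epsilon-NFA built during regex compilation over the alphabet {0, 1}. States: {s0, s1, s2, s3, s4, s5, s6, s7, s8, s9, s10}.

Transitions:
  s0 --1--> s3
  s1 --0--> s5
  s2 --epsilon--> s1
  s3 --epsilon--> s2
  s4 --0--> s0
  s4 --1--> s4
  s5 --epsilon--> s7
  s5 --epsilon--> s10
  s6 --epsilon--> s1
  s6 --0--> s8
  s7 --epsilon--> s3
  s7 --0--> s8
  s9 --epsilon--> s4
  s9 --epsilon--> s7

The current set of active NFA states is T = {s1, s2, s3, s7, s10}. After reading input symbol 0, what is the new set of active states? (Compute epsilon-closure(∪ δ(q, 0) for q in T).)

{s1, s2, s3, s5, s7, s8, s10}

s1 on 0 → {s5}.
s7 on 0 → {s8}.
No 0-transition from s2, s3, s10.
Union after reading 0: {s5, s8}.
Now take the epsilon-closure:
From s5 via epsilon: add s7, s10.
From s7 via epsilon: add s3.
From s3 via epsilon: add s2.
From s2 via epsilon: add s1.
No new states can be added; the closed set is {s1, s2, s3, s5, s7, s8, s10}.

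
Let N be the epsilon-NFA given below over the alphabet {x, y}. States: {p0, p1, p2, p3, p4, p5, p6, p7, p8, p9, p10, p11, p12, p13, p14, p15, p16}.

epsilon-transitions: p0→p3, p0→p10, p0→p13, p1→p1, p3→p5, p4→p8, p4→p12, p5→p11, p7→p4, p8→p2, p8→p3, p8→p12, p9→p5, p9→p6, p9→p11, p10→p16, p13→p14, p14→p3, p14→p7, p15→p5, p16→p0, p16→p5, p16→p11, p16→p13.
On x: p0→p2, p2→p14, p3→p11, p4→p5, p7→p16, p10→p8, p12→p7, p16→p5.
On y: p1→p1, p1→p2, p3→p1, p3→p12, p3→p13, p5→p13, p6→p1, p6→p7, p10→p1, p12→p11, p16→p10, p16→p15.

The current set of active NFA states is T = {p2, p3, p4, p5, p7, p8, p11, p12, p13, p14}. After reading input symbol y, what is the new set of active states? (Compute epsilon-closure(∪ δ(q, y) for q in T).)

{p1, p2, p3, p4, p5, p7, p8, p11, p12, p13, p14}

p3 on y → {p1, p12, p13}.
p5 on y → {p13}.
p12 on y → {p11}.
No y-transition from p2, p4, p7, p8, p11, p13, p14.
Union after reading y: {p1, p11, p12, p13}.
Now take the epsilon-closure:
From p13 via epsilon: add p14.
From p14 via epsilon: add p3, p7.
From p3 via epsilon: add p5.
From p7 via epsilon: add p4.
From p4 via epsilon: add p8.
From p8 via epsilon: add p2.
No new states can be added; the closed set is {p1, p2, p3, p4, p5, p7, p8, p11, p12, p13, p14}.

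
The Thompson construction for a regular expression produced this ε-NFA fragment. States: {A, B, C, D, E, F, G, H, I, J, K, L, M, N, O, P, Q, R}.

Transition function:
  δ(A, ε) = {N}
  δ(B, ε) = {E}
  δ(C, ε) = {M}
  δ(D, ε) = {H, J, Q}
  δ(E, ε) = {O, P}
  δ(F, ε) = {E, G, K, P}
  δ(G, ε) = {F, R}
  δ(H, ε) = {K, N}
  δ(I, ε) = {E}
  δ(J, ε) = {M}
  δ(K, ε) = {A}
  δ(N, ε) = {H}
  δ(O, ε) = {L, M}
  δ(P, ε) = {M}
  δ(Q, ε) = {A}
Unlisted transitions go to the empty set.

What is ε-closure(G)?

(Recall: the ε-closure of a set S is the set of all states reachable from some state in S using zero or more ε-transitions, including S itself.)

Start with {G}.
From G via ε: add F, R.
From F via ε: add E, K, P.
From E via ε: add O.
From K via ε: add A.
From P via ε: add M.
From A via ε: add N.
From O via ε: add L.
From N via ε: add H.
No new states can be added; the closed set is {A, E, F, G, H, K, L, M, N, O, P, R}.

{A, E, F, G, H, K, L, M, N, O, P, R}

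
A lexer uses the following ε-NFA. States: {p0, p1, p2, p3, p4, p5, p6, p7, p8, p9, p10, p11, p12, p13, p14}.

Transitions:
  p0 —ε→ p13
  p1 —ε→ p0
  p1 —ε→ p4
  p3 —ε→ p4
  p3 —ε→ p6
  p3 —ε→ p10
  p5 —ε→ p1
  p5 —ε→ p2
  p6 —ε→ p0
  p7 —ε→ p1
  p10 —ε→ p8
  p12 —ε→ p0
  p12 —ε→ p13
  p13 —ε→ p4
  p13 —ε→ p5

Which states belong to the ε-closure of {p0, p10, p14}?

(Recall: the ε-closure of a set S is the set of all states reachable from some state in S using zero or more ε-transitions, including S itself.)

{p0, p1, p2, p4, p5, p8, p10, p13, p14}

Start with {p0, p10, p14}.
From p0 via ε: add p13.
From p10 via ε: add p8.
From p13 via ε: add p4, p5.
From p5 via ε: add p1, p2.
No new states can be added; the closed set is {p0, p1, p2, p4, p5, p8, p10, p13, p14}.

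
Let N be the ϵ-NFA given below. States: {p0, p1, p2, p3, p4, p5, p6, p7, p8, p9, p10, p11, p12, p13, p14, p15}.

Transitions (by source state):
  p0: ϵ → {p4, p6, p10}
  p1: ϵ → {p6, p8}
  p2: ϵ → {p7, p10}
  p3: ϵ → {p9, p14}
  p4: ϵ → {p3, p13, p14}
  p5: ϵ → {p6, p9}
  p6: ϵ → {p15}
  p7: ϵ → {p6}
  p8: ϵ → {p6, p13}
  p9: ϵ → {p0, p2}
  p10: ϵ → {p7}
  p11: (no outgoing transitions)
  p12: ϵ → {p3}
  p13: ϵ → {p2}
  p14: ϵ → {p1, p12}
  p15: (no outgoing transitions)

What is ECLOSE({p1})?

{p1, p2, p6, p7, p8, p10, p13, p15}

Start with {p1}.
From p1 via ϵ: add p6, p8.
From p6 via ϵ: add p15.
From p8 via ϵ: add p13.
From p13 via ϵ: add p2.
From p2 via ϵ: add p7, p10.
No new states can be added; the closed set is {p1, p2, p6, p7, p8, p10, p13, p15}.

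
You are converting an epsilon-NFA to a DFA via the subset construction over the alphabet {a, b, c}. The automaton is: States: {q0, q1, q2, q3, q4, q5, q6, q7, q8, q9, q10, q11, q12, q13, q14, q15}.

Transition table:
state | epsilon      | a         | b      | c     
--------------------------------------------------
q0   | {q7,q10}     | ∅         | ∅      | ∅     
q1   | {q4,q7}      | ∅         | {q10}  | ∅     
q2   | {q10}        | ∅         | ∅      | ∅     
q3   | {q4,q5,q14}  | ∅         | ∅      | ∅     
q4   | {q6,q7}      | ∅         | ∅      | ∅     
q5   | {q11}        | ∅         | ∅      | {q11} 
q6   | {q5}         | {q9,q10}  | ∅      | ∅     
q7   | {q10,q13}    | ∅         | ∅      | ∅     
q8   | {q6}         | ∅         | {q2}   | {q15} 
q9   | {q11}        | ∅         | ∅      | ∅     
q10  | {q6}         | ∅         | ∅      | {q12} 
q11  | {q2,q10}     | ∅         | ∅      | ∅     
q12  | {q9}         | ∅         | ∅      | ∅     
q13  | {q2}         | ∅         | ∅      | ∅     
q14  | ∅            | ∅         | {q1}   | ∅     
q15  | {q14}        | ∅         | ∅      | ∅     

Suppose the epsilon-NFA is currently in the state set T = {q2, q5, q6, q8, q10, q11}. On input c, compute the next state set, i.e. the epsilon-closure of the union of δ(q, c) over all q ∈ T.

{q2, q5, q6, q9, q10, q11, q12, q14, q15}

q5 on c → {q11}.
q8 on c → {q15}.
q10 on c → {q12}.
No c-transition from q2, q6, q11.
Union after reading c: {q11, q12, q15}.
Now take the epsilon-closure:
From q11 via epsilon: add q2, q10.
From q12 via epsilon: add q9.
From q15 via epsilon: add q14.
From q10 via epsilon: add q6.
From q6 via epsilon: add q5.
No new states can be added; the closed set is {q2, q5, q6, q9, q10, q11, q12, q14, q15}.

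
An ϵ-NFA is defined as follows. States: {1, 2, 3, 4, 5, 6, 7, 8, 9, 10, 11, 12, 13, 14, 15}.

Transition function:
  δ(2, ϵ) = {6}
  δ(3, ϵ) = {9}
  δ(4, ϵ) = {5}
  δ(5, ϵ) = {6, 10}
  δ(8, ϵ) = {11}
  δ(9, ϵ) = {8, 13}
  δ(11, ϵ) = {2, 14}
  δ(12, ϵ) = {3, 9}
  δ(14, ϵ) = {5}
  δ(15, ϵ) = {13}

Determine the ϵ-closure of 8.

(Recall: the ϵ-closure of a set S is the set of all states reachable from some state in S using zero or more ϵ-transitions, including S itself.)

Start with {8}.
From 8 via ϵ: add 11.
From 11 via ϵ: add 2, 14.
From 2 via ϵ: add 6.
From 14 via ϵ: add 5.
From 5 via ϵ: add 10.
No new states can be added; the closed set is {2, 5, 6, 8, 10, 11, 14}.

{2, 5, 6, 8, 10, 11, 14}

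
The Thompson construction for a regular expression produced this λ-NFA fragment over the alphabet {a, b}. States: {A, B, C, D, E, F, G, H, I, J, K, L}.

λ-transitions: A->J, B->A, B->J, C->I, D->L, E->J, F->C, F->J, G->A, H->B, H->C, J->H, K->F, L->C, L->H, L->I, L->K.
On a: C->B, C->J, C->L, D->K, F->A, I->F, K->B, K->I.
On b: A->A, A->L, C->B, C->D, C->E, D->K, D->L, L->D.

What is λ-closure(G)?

Start with {G}.
From G via λ: add A.
From A via λ: add J.
From J via λ: add H.
From H via λ: add B, C.
From C via λ: add I.
No new states can be added; the closed set is {A, B, C, G, H, I, J}.

{A, B, C, G, H, I, J}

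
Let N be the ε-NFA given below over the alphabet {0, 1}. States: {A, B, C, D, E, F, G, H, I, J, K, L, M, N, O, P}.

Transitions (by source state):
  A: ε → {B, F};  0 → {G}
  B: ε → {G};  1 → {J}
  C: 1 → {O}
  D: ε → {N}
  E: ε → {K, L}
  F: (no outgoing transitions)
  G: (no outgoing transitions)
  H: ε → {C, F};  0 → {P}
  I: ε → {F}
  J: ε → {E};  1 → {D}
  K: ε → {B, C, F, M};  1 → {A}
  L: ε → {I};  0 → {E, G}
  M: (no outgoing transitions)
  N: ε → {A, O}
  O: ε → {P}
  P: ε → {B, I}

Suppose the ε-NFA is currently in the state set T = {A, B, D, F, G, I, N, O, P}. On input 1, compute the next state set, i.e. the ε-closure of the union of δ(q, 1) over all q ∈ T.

{B, C, E, F, G, I, J, K, L, M}

B on 1 → {J}.
No 1-transition from A, D, F, G, I, N, O, P.
Union after reading 1: {J}.
Now take the ε-closure:
From J via ε: add E.
From E via ε: add K, L.
From K via ε: add B, C, F, M.
From L via ε: add I.
From B via ε: add G.
No new states can be added; the closed set is {B, C, E, F, G, I, J, K, L, M}.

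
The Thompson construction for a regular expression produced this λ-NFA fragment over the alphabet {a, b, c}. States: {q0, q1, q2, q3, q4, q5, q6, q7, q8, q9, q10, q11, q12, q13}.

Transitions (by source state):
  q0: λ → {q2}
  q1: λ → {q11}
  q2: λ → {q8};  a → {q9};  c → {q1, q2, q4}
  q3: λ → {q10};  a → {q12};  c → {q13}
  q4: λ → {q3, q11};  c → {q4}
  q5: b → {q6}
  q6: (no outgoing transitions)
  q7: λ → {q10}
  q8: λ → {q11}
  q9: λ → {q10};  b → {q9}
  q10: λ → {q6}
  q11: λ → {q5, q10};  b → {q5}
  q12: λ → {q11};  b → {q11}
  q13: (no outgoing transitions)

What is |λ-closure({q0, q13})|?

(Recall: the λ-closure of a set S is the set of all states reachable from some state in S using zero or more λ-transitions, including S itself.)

Start with {q0, q13}.
From q0 via λ: add q2.
From q2 via λ: add q8.
From q8 via λ: add q11.
From q11 via λ: add q5, q10.
From q10 via λ: add q6.
λ-closure = {q0, q2, q5, q6, q8, q10, q11, q13}, which has 8 states.

8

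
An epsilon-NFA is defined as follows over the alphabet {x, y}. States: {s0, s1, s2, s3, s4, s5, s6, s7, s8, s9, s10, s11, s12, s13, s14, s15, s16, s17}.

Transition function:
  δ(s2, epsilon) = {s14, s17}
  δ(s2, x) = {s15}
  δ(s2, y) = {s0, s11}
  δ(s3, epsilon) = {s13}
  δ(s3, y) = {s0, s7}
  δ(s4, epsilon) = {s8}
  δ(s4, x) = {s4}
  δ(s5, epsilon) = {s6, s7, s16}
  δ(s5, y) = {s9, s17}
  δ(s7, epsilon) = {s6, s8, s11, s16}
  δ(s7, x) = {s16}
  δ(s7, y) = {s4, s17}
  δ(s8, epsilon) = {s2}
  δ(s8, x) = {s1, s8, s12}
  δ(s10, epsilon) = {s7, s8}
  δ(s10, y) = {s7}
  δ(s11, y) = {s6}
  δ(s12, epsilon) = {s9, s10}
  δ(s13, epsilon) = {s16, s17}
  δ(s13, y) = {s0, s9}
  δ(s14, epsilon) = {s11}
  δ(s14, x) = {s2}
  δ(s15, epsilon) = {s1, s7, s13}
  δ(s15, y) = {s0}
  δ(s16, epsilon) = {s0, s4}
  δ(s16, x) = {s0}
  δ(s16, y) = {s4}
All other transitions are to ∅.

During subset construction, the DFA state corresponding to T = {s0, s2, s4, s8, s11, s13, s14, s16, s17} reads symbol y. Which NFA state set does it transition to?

{s0, s2, s4, s6, s8, s9, s11, s14, s17}

s2 on y → {s0, s11}.
s11 on y → {s6}.
s13 on y → {s0, s9}.
s16 on y → {s4}.
No y-transition from s0, s4, s8, s14, s17.
Union after reading y: {s0, s4, s6, s9, s11}.
Now take the epsilon-closure:
From s4 via epsilon: add s8.
From s8 via epsilon: add s2.
From s2 via epsilon: add s14, s17.
No new states can be added; the closed set is {s0, s2, s4, s6, s8, s9, s11, s14, s17}.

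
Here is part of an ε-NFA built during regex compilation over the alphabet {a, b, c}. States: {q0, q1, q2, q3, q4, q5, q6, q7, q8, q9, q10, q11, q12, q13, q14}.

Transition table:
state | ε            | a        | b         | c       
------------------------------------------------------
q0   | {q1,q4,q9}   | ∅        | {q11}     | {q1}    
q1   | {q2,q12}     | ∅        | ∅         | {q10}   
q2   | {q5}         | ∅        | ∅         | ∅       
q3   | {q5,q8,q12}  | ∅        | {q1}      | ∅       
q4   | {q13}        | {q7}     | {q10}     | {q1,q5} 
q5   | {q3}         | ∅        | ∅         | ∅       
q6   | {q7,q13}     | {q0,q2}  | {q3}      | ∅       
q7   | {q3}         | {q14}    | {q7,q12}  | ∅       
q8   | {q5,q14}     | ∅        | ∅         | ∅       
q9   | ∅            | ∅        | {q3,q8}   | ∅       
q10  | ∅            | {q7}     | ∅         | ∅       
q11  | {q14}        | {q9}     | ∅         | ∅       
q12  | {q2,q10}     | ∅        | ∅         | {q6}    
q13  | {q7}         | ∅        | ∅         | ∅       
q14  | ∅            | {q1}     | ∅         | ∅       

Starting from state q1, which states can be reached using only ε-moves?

Start with {q1}.
From q1 via ε: add q2, q12.
From q2 via ε: add q5.
From q12 via ε: add q10.
From q5 via ε: add q3.
From q3 via ε: add q8.
From q8 via ε: add q14.
No new states can be added; the closed set is {q1, q2, q3, q5, q8, q10, q12, q14}.

{q1, q2, q3, q5, q8, q10, q12, q14}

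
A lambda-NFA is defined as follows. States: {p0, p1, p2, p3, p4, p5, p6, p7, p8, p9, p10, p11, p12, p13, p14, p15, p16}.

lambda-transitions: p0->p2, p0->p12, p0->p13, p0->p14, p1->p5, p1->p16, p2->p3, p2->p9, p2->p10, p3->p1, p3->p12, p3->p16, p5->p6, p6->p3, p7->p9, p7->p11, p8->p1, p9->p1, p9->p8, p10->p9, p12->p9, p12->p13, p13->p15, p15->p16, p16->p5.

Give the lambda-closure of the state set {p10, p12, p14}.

{p1, p3, p5, p6, p8, p9, p10, p12, p13, p14, p15, p16}

Start with {p10, p12, p14}.
From p10 via lambda: add p9.
From p12 via lambda: add p13.
From p9 via lambda: add p1, p8.
From p13 via lambda: add p15.
From p1 via lambda: add p5, p16.
From p5 via lambda: add p6.
From p6 via lambda: add p3.
No new states can be added; the closed set is {p1, p3, p5, p6, p8, p9, p10, p12, p13, p14, p15, p16}.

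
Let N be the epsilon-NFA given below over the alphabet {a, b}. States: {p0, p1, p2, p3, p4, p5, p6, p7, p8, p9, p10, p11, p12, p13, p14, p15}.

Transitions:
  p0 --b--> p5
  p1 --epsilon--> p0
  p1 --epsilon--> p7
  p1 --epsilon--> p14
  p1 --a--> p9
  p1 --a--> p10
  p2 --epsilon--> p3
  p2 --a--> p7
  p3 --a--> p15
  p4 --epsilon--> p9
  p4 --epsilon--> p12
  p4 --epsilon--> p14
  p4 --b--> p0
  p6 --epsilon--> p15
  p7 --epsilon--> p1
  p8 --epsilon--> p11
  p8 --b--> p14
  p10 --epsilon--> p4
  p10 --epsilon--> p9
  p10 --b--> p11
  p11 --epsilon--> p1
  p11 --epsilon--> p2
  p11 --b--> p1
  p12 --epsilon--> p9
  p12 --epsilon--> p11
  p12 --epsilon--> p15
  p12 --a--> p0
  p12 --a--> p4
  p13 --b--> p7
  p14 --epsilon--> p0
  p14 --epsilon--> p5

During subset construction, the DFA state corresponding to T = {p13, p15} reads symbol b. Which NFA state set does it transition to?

p13 on b → {p7}.
No b-transition from p15.
Union after reading b: {p7}.
Now take the epsilon-closure:
From p7 via epsilon: add p1.
From p1 via epsilon: add p0, p14.
From p14 via epsilon: add p5.
No new states can be added; the closed set is {p0, p1, p5, p7, p14}.

{p0, p1, p5, p7, p14}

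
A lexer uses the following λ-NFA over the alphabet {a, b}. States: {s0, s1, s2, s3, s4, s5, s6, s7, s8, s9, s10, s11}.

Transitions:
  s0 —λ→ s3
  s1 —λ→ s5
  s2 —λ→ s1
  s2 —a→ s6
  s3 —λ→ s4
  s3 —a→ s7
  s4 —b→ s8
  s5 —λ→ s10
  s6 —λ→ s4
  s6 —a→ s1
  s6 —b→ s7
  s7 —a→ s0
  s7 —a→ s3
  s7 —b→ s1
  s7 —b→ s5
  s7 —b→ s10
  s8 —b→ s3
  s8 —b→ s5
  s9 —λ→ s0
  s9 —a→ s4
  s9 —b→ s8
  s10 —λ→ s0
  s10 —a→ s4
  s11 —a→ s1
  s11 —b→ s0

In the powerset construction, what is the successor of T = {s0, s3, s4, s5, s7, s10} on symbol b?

{s0, s1, s3, s4, s5, s8, s10}

s4 on b → {s8}.
s7 on b → {s1, s5, s10}.
No b-transition from s0, s3, s5, s10.
Union after reading b: {s1, s5, s8, s10}.
Now take the λ-closure:
From s10 via λ: add s0.
From s0 via λ: add s3.
From s3 via λ: add s4.
No new states can be added; the closed set is {s0, s1, s3, s4, s5, s8, s10}.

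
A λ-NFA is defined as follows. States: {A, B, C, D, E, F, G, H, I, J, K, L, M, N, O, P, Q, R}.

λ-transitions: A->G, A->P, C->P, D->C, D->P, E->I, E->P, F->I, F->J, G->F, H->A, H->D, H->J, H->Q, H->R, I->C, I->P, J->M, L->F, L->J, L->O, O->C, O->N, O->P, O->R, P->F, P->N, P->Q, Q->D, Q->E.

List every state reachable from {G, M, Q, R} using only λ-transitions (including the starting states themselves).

{C, D, E, F, G, I, J, M, N, P, Q, R}

Start with {G, M, Q, R}.
From G via λ: add F.
From Q via λ: add D, E.
From D via λ: add C, P.
From E via λ: add I.
From F via λ: add J.
From P via λ: add N.
No new states can be added; the closed set is {C, D, E, F, G, I, J, M, N, P, Q, R}.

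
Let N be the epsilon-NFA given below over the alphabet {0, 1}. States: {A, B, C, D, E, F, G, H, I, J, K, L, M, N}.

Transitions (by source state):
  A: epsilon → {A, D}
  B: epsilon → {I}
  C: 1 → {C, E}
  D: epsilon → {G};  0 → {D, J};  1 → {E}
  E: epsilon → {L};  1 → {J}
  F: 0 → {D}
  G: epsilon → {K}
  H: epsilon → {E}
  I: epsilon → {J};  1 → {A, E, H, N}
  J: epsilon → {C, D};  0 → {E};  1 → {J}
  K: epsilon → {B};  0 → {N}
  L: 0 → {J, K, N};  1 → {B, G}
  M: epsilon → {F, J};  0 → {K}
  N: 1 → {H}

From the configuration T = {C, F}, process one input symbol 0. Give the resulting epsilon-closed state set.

{B, C, D, G, I, J, K}

F on 0 → {D}.
No 0-transition from C.
Union after reading 0: {D}.
Now take the epsilon-closure:
From D via epsilon: add G.
From G via epsilon: add K.
From K via epsilon: add B.
From B via epsilon: add I.
From I via epsilon: add J.
From J via epsilon: add C.
No new states can be added; the closed set is {B, C, D, G, I, J, K}.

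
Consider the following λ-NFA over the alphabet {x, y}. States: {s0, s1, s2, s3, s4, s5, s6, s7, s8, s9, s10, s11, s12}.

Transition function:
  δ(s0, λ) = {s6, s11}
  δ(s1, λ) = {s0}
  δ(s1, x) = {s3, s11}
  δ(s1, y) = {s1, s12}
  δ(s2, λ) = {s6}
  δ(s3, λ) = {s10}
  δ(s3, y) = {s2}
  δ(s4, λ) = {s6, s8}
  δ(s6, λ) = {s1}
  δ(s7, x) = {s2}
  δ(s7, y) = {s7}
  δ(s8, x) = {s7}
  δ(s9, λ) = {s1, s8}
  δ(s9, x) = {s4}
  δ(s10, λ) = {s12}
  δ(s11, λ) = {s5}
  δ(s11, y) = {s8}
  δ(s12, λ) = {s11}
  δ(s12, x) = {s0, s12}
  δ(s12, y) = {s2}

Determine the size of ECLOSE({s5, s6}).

Start with {s5, s6}.
From s6 via λ: add s1.
From s1 via λ: add s0.
From s0 via λ: add s11.
λ-closure = {s0, s1, s5, s6, s11}, which has 5 states.

5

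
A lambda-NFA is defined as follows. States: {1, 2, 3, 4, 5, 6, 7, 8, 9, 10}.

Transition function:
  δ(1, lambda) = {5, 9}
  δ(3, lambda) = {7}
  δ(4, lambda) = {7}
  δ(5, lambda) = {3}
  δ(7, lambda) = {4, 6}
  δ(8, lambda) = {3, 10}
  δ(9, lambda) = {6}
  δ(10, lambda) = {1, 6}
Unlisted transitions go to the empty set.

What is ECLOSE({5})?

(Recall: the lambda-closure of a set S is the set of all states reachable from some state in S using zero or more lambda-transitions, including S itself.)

Start with {5}.
From 5 via lambda: add 3.
From 3 via lambda: add 7.
From 7 via lambda: add 4, 6.
No new states can be added; the closed set is {3, 4, 5, 6, 7}.

{3, 4, 5, 6, 7}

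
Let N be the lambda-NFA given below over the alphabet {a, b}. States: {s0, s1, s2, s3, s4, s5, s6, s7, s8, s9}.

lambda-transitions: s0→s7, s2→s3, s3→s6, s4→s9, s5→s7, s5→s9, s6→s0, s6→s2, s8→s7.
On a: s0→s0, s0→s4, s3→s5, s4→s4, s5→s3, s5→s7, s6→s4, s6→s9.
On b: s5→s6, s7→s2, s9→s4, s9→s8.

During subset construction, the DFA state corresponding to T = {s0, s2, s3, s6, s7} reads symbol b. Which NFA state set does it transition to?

s7 on b → {s2}.
No b-transition from s0, s2, s3, s6.
Union after reading b: {s2}.
Now take the lambda-closure:
From s2 via lambda: add s3.
From s3 via lambda: add s6.
From s6 via lambda: add s0.
From s0 via lambda: add s7.
No new states can be added; the closed set is {s0, s2, s3, s6, s7}.

{s0, s2, s3, s6, s7}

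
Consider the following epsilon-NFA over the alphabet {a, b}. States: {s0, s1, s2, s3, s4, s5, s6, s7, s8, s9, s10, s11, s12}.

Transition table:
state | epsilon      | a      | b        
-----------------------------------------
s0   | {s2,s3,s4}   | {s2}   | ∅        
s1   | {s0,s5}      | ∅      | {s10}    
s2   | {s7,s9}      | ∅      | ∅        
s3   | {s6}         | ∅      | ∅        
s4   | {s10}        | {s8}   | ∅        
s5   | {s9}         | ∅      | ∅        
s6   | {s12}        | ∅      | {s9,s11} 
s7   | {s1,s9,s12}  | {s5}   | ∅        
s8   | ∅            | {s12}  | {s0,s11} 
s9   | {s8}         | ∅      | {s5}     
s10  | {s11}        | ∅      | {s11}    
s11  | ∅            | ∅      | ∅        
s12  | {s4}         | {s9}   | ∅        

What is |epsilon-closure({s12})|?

Start with {s12}.
From s12 via epsilon: add s4.
From s4 via epsilon: add s10.
From s10 via epsilon: add s11.
epsilon-closure = {s4, s10, s11, s12}, which has 4 states.

4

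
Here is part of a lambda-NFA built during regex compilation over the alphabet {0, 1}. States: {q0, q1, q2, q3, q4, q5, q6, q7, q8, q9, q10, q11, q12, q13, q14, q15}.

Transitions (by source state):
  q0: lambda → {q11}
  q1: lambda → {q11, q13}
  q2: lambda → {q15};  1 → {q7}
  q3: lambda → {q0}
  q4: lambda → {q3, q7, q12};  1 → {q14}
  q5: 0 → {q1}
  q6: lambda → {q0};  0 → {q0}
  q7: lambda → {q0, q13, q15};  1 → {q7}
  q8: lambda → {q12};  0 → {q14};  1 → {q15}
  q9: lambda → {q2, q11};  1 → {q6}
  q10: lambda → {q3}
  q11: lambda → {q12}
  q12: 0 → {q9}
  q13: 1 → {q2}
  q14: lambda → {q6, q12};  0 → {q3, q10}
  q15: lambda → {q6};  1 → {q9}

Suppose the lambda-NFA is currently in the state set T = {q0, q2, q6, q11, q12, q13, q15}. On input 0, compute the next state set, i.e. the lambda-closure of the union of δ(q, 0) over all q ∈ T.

q6 on 0 → {q0}.
q12 on 0 → {q9}.
No 0-transition from q0, q2, q11, q13, q15.
Union after reading 0: {q0, q9}.
Now take the lambda-closure:
From q0 via lambda: add q11.
From q9 via lambda: add q2.
From q2 via lambda: add q15.
From q11 via lambda: add q12.
From q15 via lambda: add q6.
No new states can be added; the closed set is {q0, q2, q6, q9, q11, q12, q15}.

{q0, q2, q6, q9, q11, q12, q15}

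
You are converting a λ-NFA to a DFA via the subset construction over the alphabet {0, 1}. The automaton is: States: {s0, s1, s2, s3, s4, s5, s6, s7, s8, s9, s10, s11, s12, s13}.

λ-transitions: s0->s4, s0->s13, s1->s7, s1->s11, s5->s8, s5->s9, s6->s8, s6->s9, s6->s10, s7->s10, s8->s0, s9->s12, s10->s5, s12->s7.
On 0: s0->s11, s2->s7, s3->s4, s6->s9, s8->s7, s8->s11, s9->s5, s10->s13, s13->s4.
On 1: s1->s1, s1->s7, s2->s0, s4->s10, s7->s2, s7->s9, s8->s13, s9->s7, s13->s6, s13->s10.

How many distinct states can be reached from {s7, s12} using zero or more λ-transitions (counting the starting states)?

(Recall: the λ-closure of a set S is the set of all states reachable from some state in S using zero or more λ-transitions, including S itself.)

9

Start with {s7, s12}.
From s7 via λ: add s10.
From s10 via λ: add s5.
From s5 via λ: add s8, s9.
From s8 via λ: add s0.
From s0 via λ: add s4, s13.
λ-closure = {s0, s4, s5, s7, s8, s9, s10, s12, s13}, which has 9 states.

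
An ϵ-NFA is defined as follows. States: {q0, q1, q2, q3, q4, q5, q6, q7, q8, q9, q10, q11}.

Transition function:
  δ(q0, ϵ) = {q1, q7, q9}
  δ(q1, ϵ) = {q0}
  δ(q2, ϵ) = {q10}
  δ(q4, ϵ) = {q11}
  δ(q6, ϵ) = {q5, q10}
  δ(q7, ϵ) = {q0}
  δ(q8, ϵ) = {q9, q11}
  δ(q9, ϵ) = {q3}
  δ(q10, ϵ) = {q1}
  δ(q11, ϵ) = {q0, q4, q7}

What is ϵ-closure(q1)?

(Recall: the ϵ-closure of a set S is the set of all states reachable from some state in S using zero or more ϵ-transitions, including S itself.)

Start with {q1}.
From q1 via ϵ: add q0.
From q0 via ϵ: add q7, q9.
From q9 via ϵ: add q3.
No new states can be added; the closed set is {q0, q1, q3, q7, q9}.

{q0, q1, q3, q7, q9}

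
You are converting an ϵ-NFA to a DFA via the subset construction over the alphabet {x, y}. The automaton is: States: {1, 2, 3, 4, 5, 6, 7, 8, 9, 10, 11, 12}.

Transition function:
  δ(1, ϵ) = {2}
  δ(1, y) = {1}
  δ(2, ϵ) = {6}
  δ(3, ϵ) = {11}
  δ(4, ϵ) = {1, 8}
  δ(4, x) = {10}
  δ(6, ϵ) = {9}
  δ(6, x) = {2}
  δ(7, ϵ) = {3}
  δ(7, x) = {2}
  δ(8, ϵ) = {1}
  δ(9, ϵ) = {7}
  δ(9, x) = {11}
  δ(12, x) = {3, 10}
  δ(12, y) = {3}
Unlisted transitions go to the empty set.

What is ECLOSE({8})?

Start with {8}.
From 8 via ϵ: add 1.
From 1 via ϵ: add 2.
From 2 via ϵ: add 6.
From 6 via ϵ: add 9.
From 9 via ϵ: add 7.
From 7 via ϵ: add 3.
From 3 via ϵ: add 11.
No new states can be added; the closed set is {1, 2, 3, 6, 7, 8, 9, 11}.

{1, 2, 3, 6, 7, 8, 9, 11}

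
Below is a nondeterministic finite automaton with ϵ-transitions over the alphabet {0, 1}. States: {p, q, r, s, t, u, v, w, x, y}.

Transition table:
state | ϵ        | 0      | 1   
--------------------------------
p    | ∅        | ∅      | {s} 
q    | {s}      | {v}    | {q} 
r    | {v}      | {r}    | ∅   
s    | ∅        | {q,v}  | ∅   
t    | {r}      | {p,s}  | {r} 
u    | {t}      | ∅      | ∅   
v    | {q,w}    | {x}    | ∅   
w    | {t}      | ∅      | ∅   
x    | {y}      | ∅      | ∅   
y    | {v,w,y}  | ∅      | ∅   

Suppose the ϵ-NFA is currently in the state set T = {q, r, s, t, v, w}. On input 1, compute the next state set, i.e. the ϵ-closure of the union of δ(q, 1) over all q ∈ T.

q on 1 → {q}.
t on 1 → {r}.
No 1-transition from r, s, v, w.
Union after reading 1: {q, r}.
Now take the ϵ-closure:
From q via ϵ: add s.
From r via ϵ: add v.
From v via ϵ: add w.
From w via ϵ: add t.
No new states can be added; the closed set is {q, r, s, t, v, w}.

{q, r, s, t, v, w}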